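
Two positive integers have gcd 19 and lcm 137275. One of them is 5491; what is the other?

Using mn = gcd(m,n)·lcm(m,n) = 19·137275 = 2608225, we get n = 2608225/5491 = 475.

475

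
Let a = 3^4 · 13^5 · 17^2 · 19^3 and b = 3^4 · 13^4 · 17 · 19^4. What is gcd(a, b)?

min exponent per shared prime: 3^4 · 13^4 · 17 · 19^3 = 269754160923

269754160923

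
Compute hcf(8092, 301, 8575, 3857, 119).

7

8092 = 2² · 7 · 17²; 301 = 7 · 43; 8575 = 5² · 7³; 3857 = 7 · 19 · 29; 119 = 7 · 17
gcd takes min exponent of each prime: 7 = 7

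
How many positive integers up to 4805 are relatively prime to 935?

3289

Prime factors of 935: 5, 11, 17. Count integers ≤ 4805 divisible by none of them.
By inclusion–exclusion: 4805 − ⌊4805/5⌋ − ⌊4805/11⌋ − ⌊4805/17⌋ + ⌊4805/55⌋ + ⌊4805/85⌋ + ⌊4805/187⌋ − ⌊4805/935⌋ = 3289.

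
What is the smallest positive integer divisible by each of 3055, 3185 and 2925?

6736275

lcm(3055, 3185) = 3055·3185/gcd = 9730175/65 = 149695
lcm(149695, 2925) = 149695·2925/gcd = 437857875/65 = 6736275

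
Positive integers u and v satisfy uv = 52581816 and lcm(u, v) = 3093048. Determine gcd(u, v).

17

From gcd × lcm = uv: gcd = 52581816 / 3093048 = 17.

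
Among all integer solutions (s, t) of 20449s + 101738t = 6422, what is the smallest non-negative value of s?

gcd(20449, 101738) = 169 (Euclid: 101738 = 4·20449 + 19942; 20449 = 1·19942 + 507; 19942 = 39·507 + 169; 507 = 3·169 + 0), and 169 | 6422.
Extended Euclid: 20449·(-199) + 101738·(40) = 169. Scale by 38: s₀ = -7562.
General solution s = s₀ + 602k; reducing mod 602 gives s = 264 (and t = -53).

264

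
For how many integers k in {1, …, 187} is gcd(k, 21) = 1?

Prime factors of 21: 3, 7. Count integers ≤ 187 divisible by none of them.
By inclusion–exclusion: 187 − ⌊187/3⌋ − ⌊187/7⌋ + ⌊187/21⌋ = 107.

107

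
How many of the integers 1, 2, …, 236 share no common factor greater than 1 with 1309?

1309 = 7·11·17. Inclusion–exclusion on these primes:
236 − ⌊236/7⌋ − ⌊236/11⌋ − ⌊236/17⌋ + ⌊236/77⌋ + ⌊236/119⌋ + ⌊236/187⌋ − ⌊236/1309⌋ = 174

174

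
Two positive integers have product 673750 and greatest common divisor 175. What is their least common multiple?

3850

Since gcd(u,v)·lcm(u,v) = uv, lcm = 673750/175 = 3850.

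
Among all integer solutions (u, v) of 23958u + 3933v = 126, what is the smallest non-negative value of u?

Reduce mod 3933: 23958u ≡ 126 (mod 3933). With g = gcd(23958, 3933) = 9 dividing 126, divide through: 2662u ≡ 14 (mod 437).
Since gcd(2662, 437) = 1, u ≡ 14·(2662)⁻¹ ≡ 197 (mod 437). Smallest non-negative: 197.

197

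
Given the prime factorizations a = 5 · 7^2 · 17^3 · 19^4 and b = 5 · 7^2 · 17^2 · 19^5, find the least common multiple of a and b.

2980443224815

max exponent per prime: 5 · 7^2 · 17^3 · 19^5 = 2980443224815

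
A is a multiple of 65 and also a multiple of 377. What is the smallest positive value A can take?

1885

gcd first: 377 = 5·65 + 52; 65 = 1·52 + 13; 52 = 4·13 + 0 → gcd = 13
lcm = 65·377/gcd = 24505/13 = 1885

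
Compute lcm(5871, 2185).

5871 = 3 · 19 · 103; 2185 = 5 · 19 · 23
max exponents: 3 · 5 · 19 · 23 · 103 = 675165

675165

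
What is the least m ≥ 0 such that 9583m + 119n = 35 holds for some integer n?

10

Reduce mod 119: 9583m ≡ 35 (mod 119). With g = gcd(9583, 119) = 7 dividing 35, divide through: 1369m ≡ 5 (mod 17).
Since gcd(1369, 17) = 1, m ≡ 5·(1369)⁻¹ ≡ 10 (mod 17). Smallest non-negative: 10.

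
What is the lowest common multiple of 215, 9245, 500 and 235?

43451500

215 = 5 · 43; 9245 = 5 · 43²; 500 = 2² · 5³; 235 = 5 · 47
lcm takes max exponent of each prime: 2² · 5³ · 43² · 47 = 43451500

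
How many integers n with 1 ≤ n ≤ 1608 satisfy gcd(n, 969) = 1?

Prime factors of 969: 3, 17, 19. Count integers ≤ 1608 divisible by none of them.
By inclusion–exclusion: 1608 − ⌊1608/3⌋ − ⌊1608/17⌋ − ⌊1608/19⌋ + ⌊1608/51⌋ + ⌊1608/57⌋ + ⌊1608/323⌋ − ⌊1608/969⌋ = 956.

956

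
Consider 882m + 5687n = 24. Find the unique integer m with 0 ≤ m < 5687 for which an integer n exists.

2476

Euclid: 5687 = 6·882 + 395; 882 = 2·395 + 92; 395 = 4·92 + 27; 92 = 3·27 + 11; 27 = 2·11 + 5; 11 = 2·5 + 1; 5 = 5·1 + 0 → gcd = 1; 24 = 1·24.
Back-substitution yields 882·(1051) + 5687·(-163) = 1, so one solution is m = 1051·24 = 25224, n = -163·24 = -3912.
Solutions in m differ by 5687/1 = 5687; the one in [0, 5687) is 25224 mod 5687 = 2476.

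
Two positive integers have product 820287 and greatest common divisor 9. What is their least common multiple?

91143

Since gcd(p,q)·lcm(p,q) = pq, lcm = 820287/9 = 91143.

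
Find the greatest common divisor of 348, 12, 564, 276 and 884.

4

gcd(348, 12): 348 = 29·12 + 0 → 12
gcd(12, 564): 564 = 47·12 + 0 → 12
gcd(12, 276): 276 = 23·12 + 0 → 12
gcd(12, 884): 884 = 73·12 + 8; 12 = 1·8 + 4; 8 = 2·4 + 0 → 4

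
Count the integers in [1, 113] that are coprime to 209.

Prime factors of 209: 11, 19. Count integers ≤ 113 divisible by none of them.
By inclusion–exclusion: 113 − ⌊113/11⌋ − ⌊113/19⌋ + ⌊113/209⌋ = 98.

98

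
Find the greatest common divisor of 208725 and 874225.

3025

208725 = 3 · 5² · 11² · 23
874225 = 5² · 11² · 17²
Common: 5² · 11² = 3025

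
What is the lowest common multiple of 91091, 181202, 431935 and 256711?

lcm(91091, 181202) = 91091·181202/gcd = 16505871382/49 = 336854518
lcm(336854518, 431935) = 336854518·431935/gcd = 145499256232330/2107 = 69055176190
lcm(69055176190, 256711) = 69055176190·256711/gcd = 17727223334911090/8281 = 2140710461890

2140710461890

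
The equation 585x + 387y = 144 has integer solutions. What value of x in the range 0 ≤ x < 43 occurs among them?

32

gcd(585, 387) = 9 (Euclid: 585 = 1·387 + 198; 387 = 1·198 + 189; 198 = 1·189 + 9; 189 = 21·9 + 0), and 9 | 144.
Extended Euclid: 585·(2) + 387·(-3) = 9. Scale by 16: x₀ = 32.
General solution x = x₀ + 43t; reducing mod 43 gives x = 32 (and y = -48).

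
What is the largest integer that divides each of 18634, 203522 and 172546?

gcd(18634, 203522): 203522 = 10·18634 + 17182; 18634 = 1·17182 + 1452; 17182 = 11·1452 + 1210; 1452 = 1·1210 + 242; 1210 = 5·242 + 0 → 242
gcd(242, 172546): 172546 = 713·242 + 0 → 242

242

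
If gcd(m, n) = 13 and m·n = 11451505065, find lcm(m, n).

For any two positive integers, gcd × lcm equals their product. Hence lcm = 11451505065 / 13 = 880885005.

880885005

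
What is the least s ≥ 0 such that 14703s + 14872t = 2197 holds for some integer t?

gcd(14703, 14872) = 169 (Euclid: 14872 = 1·14703 + 169; 14703 = 87·169 + 0), and 169 | 2197.
Extended Euclid: 14703·(-1) + 14872·(1) = 169. Scale by 13: s₀ = -13.
General solution s = s₀ + 88k; reducing mod 88 gives s = 75 (and t = -74).

75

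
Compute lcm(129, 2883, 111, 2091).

129 = 3 · 43; 2883 = 3 · 31²; 111 = 3 · 37; 2091 = 3 · 17 · 41
lcm takes max exponent of each prime: 3 · 17 · 31² · 37 · 41 · 43 = 3197036541

3197036541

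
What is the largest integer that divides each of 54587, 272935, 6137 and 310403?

gcd(54587, 272935): 272935 = 5·54587 + 0 → 54587
gcd(54587, 6137): 54587 = 8·6137 + 5491; 6137 = 1·5491 + 646; 5491 = 8·646 + 323; 646 = 2·323 + 0 → 323
gcd(323, 310403): 310403 = 961·323 + 0 → 323

323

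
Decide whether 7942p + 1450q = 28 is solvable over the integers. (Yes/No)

Yes

gcd(7942, 1450): 7942 = 5·1450 + 692; 1450 = 2·692 + 66; 692 = 10·66 + 32; 66 = 2·32 + 2; 32 = 16·2 + 0 → 2
2 divides 28, so a solution exists.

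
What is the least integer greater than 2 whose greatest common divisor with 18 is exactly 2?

gcd(t, 18) = 2 forces 2 | t; write t = 2s. Then gcd(2s, 2·9) = 2·gcd(s, 9), so need gcd(s, 9) = 1.
2s > 2 gives s ≥ 2. The least s ≥ 2 coprime to 9 is 2, so t = 2·2 = 4.

4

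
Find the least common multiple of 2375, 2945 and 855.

662625

lcm(2375, 2945) = 2375·2945/gcd = 6994375/95 = 73625
lcm(73625, 855) = 73625·855/gcd = 62949375/95 = 662625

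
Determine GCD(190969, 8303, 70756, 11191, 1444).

361

gcd(190969, 8303): 190969 = 23·8303 + 0 → 8303
gcd(8303, 70756): 70756 = 8·8303 + 4332; 8303 = 1·4332 + 3971; 4332 = 1·3971 + 361; 3971 = 11·361 + 0 → 361
gcd(361, 11191): 11191 = 31·361 + 0 → 361
gcd(361, 1444): 1444 = 4·361 + 0 → 361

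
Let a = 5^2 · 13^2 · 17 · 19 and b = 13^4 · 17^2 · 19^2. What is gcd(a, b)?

54587

min exponent per shared prime: 13^2 · 17 · 19 = 54587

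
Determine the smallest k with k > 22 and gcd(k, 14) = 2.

24

14 = 2·7. Any k with gcd(k, 14) = 2 is a multiple of 2, say 2s, with s coprime to 7.
Need s > 22/2, so s ≥ 12. First s ≥ 12 with gcd(s, 7) = 1 is s = 12. Thus k = 2·12 = 24.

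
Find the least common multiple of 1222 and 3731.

gcd first: 3731 = 3·1222 + 65; 1222 = 18·65 + 52; 65 = 1·52 + 13; 52 = 4·13 + 0 → gcd = 13
lcm = 1222·3731/gcd = 4559282/13 = 350714

350714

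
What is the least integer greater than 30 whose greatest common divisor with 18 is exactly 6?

42

18 = 6·3. Any t with gcd(t, 18) = 6 is a multiple of 6, say 6s, with s coprime to 3.
Need s > 30/6, so s ≥ 6. First s ≥ 6 with gcd(s, 3) = 1 is s = 7. Thus t = 6·7 = 42.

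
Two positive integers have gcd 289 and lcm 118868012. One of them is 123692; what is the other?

a·b = gcd·lcm = 289·118868012 = 34352855468, so b = 34352855468/123692 = 277729.

277729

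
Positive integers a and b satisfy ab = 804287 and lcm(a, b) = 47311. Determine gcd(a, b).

From gcd × lcm = ab: gcd = 804287 / 47311 = 17.

17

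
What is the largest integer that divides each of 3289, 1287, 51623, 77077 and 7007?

3289 = 11 · 13 · 23; 1287 = 3² · 11 · 13; 51623 = 11 · 13 · 19²; 77077 = 7² · 11² · 13; 7007 = 7² · 11 · 13
gcd takes min exponent of each prime: 11 · 13 = 143

143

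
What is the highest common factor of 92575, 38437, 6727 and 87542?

gcd(92575, 38437): 92575 = 2·38437 + 15701; 38437 = 2·15701 + 7035; 15701 = 2·7035 + 1631; 7035 = 4·1631 + 511; 1631 = 3·511 + 98; 511 = 5·98 + 21; 98 = 4·21 + 14; 21 = 1·14 + 7; 14 = 2·7 + 0 → 7
gcd(7, 6727): 6727 = 961·7 + 0 → 7
gcd(7, 87542): 87542 = 12506·7 + 0 → 7

7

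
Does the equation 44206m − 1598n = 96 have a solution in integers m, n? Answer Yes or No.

Yes

gcd(44206, 1598): 44206 = 27·1598 + 1060; 1598 = 1·1060 + 538; 1060 = 1·538 + 522; 538 = 1·522 + 16; 522 = 32·16 + 10; 16 = 1·10 + 6; 10 = 1·6 + 4; 6 = 1·4 + 2; 4 = 2·2 + 0 → 2
2 divides 96, so a solution exists.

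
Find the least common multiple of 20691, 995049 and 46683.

2988132147

20691 = 3² · 11² · 19; 995049 = 3² · 11 · 19 · 23²; 46683 = 3³ · 7 · 13 · 19
lcm takes max exponent of each prime: 3³ · 7 · 11² · 13 · 19 · 23² = 2988132147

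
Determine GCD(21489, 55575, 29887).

gcd(21489, 55575): 55575 = 2·21489 + 12597; 21489 = 1·12597 + 8892; 12597 = 1·8892 + 3705; 8892 = 2·3705 + 1482; 3705 = 2·1482 + 741; 1482 = 2·741 + 0 → 741
gcd(741, 29887): 29887 = 40·741 + 247; 741 = 3·247 + 0 → 247

247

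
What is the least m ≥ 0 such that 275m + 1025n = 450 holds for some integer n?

24

gcd(275, 1025) = 25 (Euclid: 1025 = 3·275 + 200; 275 = 1·200 + 75; 200 = 2·75 + 50; 75 = 1·50 + 25; 50 = 2·25 + 0), and 25 | 450.
Extended Euclid: 275·(15) + 1025·(-4) = 25. Scale by 18: m₀ = 270.
General solution m = m₀ + 41t; reducing mod 41 gives m = 24 (and n = -6).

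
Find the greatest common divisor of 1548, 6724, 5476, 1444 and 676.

gcd(1548, 6724): 6724 = 4·1548 + 532; 1548 = 2·532 + 484; 532 = 1·484 + 48; 484 = 10·48 + 4; 48 = 12·4 + 0 → 4
gcd(4, 5476): 5476 = 1369·4 + 0 → 4
gcd(4, 1444): 1444 = 361·4 + 0 → 4
gcd(4, 676): 676 = 169·4 + 0 → 4

4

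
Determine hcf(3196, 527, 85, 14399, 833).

gcd(3196, 527): 3196 = 6·527 + 34; 527 = 15·34 + 17; 34 = 2·17 + 0 → 17
gcd(17, 85): 85 = 5·17 + 0 → 17
gcd(17, 14399): 14399 = 847·17 + 0 → 17
gcd(17, 833): 833 = 49·17 + 0 → 17

17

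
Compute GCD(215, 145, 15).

gcd(215, 145): 215 = 1·145 + 70; 145 = 2·70 + 5; 70 = 14·5 + 0 → 5
gcd(5, 15): 15 = 3·5 + 0 → 5

5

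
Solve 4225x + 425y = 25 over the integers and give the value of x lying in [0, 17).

gcd(4225, 425) = 25 (Euclid: 4225 = 9·425 + 400; 425 = 1·400 + 25; 400 = 16·25 + 0), and 25 | 25.
Extended Euclid: 4225·(-1) + 425·(10) = 25. Scale by 1: x₀ = -1.
General solution x = x₀ + 17t; reducing mod 17 gives x = 16 (and y = -159).

16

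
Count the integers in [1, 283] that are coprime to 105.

105 = 3·5·7. Inclusion–exclusion on these primes:
283 − ⌊283/3⌋ − ⌊283/5⌋ − ⌊283/7⌋ + ⌊283/15⌋ + ⌊283/21⌋ + ⌊283/35⌋ − ⌊283/105⌋ = 130

130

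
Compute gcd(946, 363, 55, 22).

11

946 = 2 · 11 · 43; 363 = 3 · 11²; 55 = 5 · 11; 22 = 2 · 11
gcd takes min exponent of each prime: 11 = 11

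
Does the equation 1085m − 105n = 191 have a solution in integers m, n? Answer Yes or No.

No

By Bézout, 1085m − 105n = 191 has integer solutions iff gcd(1085, 105) | 191.
Euclid: 1085 = 10·105 + 35; 105 = 3·35 + 0. gcd = 35; 191 mod 35 = 16. No.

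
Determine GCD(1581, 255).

51

Euclid: 1581 = 6·255 + 51; 255 = 5·51 + 0. Last nonzero remainder: 51.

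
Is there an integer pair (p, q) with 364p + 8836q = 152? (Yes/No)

gcd(364, 8836): 8836 = 24·364 + 100; 364 = 3·100 + 64; 100 = 1·64 + 36; 64 = 1·36 + 28; 36 = 1·28 + 8; 28 = 3·8 + 4; 8 = 2·4 + 0 → 4
4 divides 152, so a solution exists.

Yes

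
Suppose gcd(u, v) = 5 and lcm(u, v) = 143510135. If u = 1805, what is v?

397535

Using uv = gcd(u,v)·lcm(u,v) = 5·143510135 = 717550675, we get v = 717550675/1805 = 397535.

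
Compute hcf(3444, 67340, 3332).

gcd(3444, 67340): 67340 = 19·3444 + 1904; 3444 = 1·1904 + 1540; 1904 = 1·1540 + 364; 1540 = 4·364 + 84; 364 = 4·84 + 28; 84 = 3·28 + 0 → 28
gcd(28, 3332): 3332 = 119·28 + 0 → 28

28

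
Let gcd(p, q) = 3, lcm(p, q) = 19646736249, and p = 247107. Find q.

p·q = gcd·lcm = 3·19646736249 = 58940208747, so q = 58940208747/247107 = 238521.

238521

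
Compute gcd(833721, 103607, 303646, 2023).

7

833721 = 3 · 7 · 29 · 37²; 103607 = 7 · 19² · 41; 303646 = 2 · 7 · 23² · 41; 2023 = 7 · 17²
gcd takes min exponent of each prime: 7 = 7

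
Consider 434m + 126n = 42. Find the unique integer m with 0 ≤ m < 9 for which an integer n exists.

3

Euclid: 434 = 3·126 + 56; 126 = 2·56 + 14; 56 = 4·14 + 0 → gcd = 14; 42 = 14·3.
Back-substitution yields 434·(-2) + 126·(7) = 14, so one solution is m = -2·3 = -6, n = 7·3 = 21.
Solutions in m differ by 126/14 = 9; the one in [0, 9) is -6 mod 9 = 3.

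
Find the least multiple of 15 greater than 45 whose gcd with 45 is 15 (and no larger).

45 = 15·3. Any x with gcd(x, 45) = 15 is a multiple of 15, say 15s, with s coprime to 3.
Need s > 45/15, so s ≥ 4. First s ≥ 4 with gcd(s, 3) = 1 is s = 4. Thus x = 15·4 = 60.

60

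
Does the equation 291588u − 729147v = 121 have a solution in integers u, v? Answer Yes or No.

By Bézout, 291588u − 729147v = 121 has integer solutions iff gcd(291588, 729147) | 121.
Euclid: 729147 = 2·291588 + 145971; 291588 = 1·145971 + 145617; 145971 = 1·145617 + 354; 145617 = 411·354 + 123; 354 = 2·123 + 108; 123 = 1·108 + 15; 108 = 7·15 + 3; 15 = 5·3 + 0. gcd = 3; 121 mod 3 = 1. No.

No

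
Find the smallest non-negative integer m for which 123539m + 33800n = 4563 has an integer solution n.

17

gcd(123539, 33800) = 169 (Euclid: 123539 = 3·33800 + 22139; 33800 = 1·22139 + 11661; 22139 = 1·11661 + 10478; 11661 = 1·10478 + 1183; 10478 = 8·1183 + 1014; 1183 = 1·1014 + 169; 1014 = 6·169 + 0), and 169 | 4563.
Extended Euclid: 123539·(-29) + 33800·(106) = 169. Scale by 27: m₀ = -783.
General solution m = m₀ + 200t; reducing mod 200 gives m = 17 (and n = -62).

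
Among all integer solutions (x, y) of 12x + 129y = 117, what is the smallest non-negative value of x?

42

Euclid: 129 = 10·12 + 9; 12 = 1·9 + 3; 9 = 3·3 + 0 → gcd = 3; 117 = 3·39.
Back-substitution yields 12·(11) + 129·(-1) = 3, so one solution is x = 11·39 = 429, y = -1·39 = -39.
Solutions in x differ by 129/3 = 43; the one in [0, 43) is 429 mod 43 = 42.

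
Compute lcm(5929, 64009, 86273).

97229671

5929 = 7² · 11²; 64009 = 11² · 23²; 86273 = 11² · 23 · 31
lcm takes max exponent of each prime: 7² · 11² · 23² · 31 = 97229671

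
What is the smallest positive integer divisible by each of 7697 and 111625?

gcd first: 111625 = 14·7697 + 3867; 7697 = 1·3867 + 3830; 3867 = 1·3830 + 37; 3830 = 103·37 + 19; 37 = 1·19 + 18; 19 = 1·18 + 1; 18 = 18·1 + 0 → gcd = 1
lcm = 7697·111625/gcd = 859177625/1 = 859177625

859177625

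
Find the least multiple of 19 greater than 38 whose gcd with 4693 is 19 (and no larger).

gcd(x, 4693) = 19 forces 19 | x; write x = 19s. Then gcd(19s, 19·247) = 19·gcd(s, 247), so need gcd(s, 247) = 1.
19s > 38 gives s ≥ 3. The least s ≥ 3 coprime to 247 is 3, so x = 19·3 = 57.

57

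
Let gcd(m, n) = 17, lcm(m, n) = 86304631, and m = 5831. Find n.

251617

Using mn = gcd(m,n)·lcm(m,n) = 17·86304631 = 1467178727, we get n = 1467178727/5831 = 251617.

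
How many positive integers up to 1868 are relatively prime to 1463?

1380

Prime factors of 1463: 7, 11, 19. Count integers ≤ 1868 divisible by none of them.
By inclusion–exclusion: 1868 − ⌊1868/7⌋ − ⌊1868/11⌋ − ⌊1868/19⌋ + ⌊1868/77⌋ + ⌊1868/133⌋ + ⌊1868/209⌋ − ⌊1868/1463⌋ = 1380.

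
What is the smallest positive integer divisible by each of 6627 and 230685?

6627 = 3 · 47²; 230685 = 3 · 5 · 7 · 13³
max exponents: 3 · 5 · 7 · 13³ · 47² = 509583165

509583165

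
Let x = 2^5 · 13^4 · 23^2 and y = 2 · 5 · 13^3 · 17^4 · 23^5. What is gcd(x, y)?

min exponent per shared prime: 2 · 13^3 · 23^2 = 2324426

2324426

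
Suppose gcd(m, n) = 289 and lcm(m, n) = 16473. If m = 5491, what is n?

m·n = gcd·lcm = 289·16473 = 4760697, so n = 4760697/5491 = 867.

867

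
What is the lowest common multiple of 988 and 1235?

4940

988 = 2² · 13 · 19; 1235 = 5 · 13 · 19
max exponents: 2² · 5 · 13 · 19 = 4940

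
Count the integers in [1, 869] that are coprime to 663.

Prime factors of 663: 3, 13, 17. Count integers ≤ 869 divisible by none of them.
By inclusion–exclusion: 869 − ⌊869/3⌋ − ⌊869/13⌋ − ⌊869/17⌋ + ⌊869/39⌋ + ⌊869/51⌋ + ⌊869/221⌋ − ⌊869/663⌋ = 504.

504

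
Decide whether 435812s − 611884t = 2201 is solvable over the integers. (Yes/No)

No

gcd(435812, 611884): 611884 = 1·435812 + 176072; 435812 = 2·176072 + 83668; 176072 = 2·83668 + 8736; 83668 = 9·8736 + 5044; 8736 = 1·5044 + 3692; 5044 = 1·3692 + 1352; 3692 = 2·1352 + 988; 1352 = 1·988 + 364; 988 = 2·364 + 260; 364 = 1·260 + 104; 260 = 2·104 + 52; 104 = 2·52 + 0 → 52
52 does not divide 2201, so a solution does not exist.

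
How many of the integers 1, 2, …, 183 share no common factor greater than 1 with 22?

22 = 2·11. Inclusion–exclusion on these primes:
183 − ⌊183/2⌋ − ⌊183/11⌋ + ⌊183/22⌋ = 84

84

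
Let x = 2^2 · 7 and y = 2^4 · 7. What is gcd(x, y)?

min exponent per shared prime: 2^2 · 7 = 28

28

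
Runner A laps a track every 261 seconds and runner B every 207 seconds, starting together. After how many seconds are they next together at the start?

gcd first: 261 = 1·207 + 54; 207 = 3·54 + 45; 54 = 1·45 + 9; 45 = 5·9 + 0 → gcd = 9
lcm = 261·207/gcd = 54027/9 = 6003

6003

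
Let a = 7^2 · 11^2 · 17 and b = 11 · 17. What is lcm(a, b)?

max exponent per prime: 7^2 · 11^2 · 17 = 100793

100793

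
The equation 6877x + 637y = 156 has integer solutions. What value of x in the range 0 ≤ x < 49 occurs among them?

38

gcd(6877, 637) = 13 (Euclid: 6877 = 10·637 + 507; 637 = 1·507 + 130; 507 = 3·130 + 117; 130 = 1·117 + 13; 117 = 9·13 + 0), and 13 | 156.
Extended Euclid: 6877·(-5) + 637·(54) = 13. Scale by 12: x₀ = -60.
General solution x = x₀ + 49t; reducing mod 49 gives x = 38 (and y = -410).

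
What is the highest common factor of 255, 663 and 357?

255 = 3 · 5 · 17; 663 = 3 · 13 · 17; 357 = 3 · 7 · 17
gcd takes min exponent of each prime: 3 · 17 = 51

51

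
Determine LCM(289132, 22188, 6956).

289132 = 2² · 41² · 43; 22188 = 2² · 3 · 43²; 6956 = 2² · 37 · 47
lcm takes max exponent of each prime: 2² · 3 · 37 · 41² · 43² · 47 = 64861270692

64861270692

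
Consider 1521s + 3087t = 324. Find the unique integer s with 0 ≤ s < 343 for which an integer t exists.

gcd(1521, 3087) = 9 (Euclid: 3087 = 2·1521 + 45; 1521 = 33·45 + 36; 45 = 1·36 + 9; 36 = 4·9 + 0), and 9 | 324.
Extended Euclid: 1521·(-69) + 3087·(34) = 9. Scale by 36: s₀ = -2484.
General solution s = s₀ + 343k; reducing mod 343 gives s = 260 (and t = -128).

260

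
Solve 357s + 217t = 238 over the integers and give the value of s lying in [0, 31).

11

Reduce mod 217: 357s ≡ 238 (mod 217). With g = gcd(357, 217) = 7 dividing 238, divide through: 51s ≡ 34 (mod 31).
Since gcd(51, 31) = 1, s ≡ 34·(51)⁻¹ ≡ 11 (mod 31). Smallest non-negative: 11.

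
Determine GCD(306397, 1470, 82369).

306397 = 7² · 13² · 37; 1470 = 2 · 3 · 5 · 7²; 82369 = 7² · 41²
gcd takes min exponent of each prime: 7² = 49

49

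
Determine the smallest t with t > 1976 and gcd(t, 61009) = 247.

2223

61009 = 247·247. Any t with gcd(t, 61009) = 247 is a multiple of 247, say 247s, with s coprime to 247.
Need s > 1976/247, so s ≥ 9. First s ≥ 9 with gcd(s, 247) = 1 is s = 9. Thus t = 247·9 = 2223.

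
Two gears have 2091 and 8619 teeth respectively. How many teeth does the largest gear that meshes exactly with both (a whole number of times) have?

51

2091 = 3 · 17 · 41
8619 = 3 · 13² · 17
Common: 3 · 17 = 51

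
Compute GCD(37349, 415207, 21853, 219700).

13

37349 = 13³ · 17; 415207 = 13 · 19 · 41²; 21853 = 13 · 41²; 219700 = 2² · 5² · 13³
gcd takes min exponent of each prime: 13 = 13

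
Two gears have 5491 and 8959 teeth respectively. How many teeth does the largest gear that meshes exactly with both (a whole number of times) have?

289

Euclid: 8959 = 1·5491 + 3468; 5491 = 1·3468 + 2023; 3468 = 1·2023 + 1445; 2023 = 1·1445 + 578; 1445 = 2·578 + 289; 578 = 2·289 + 0. Last nonzero remainder: 289.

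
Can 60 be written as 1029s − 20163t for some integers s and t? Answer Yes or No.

By Bézout, 1029s − 20163t = 60 has integer solutions iff gcd(1029, 20163) | 60.
Euclid: 20163 = 19·1029 + 612; 1029 = 1·612 + 417; 612 = 1·417 + 195; 417 = 2·195 + 27; 195 = 7·27 + 6; 27 = 4·6 + 3; 6 = 2·3 + 0. gcd = 3; 60 mod 3 = 0. Yes.

Yes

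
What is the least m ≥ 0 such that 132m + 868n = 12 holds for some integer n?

79

Euclid: 868 = 6·132 + 76; 132 = 1·76 + 56; 76 = 1·56 + 20; 56 = 2·20 + 16; 20 = 1·16 + 4; 16 = 4·4 + 0 → gcd = 4; 12 = 4·3.
Back-substitution yields 132·(-46) + 868·(7) = 4, so one solution is m = -46·3 = -138, n = 7·3 = 21.
Solutions in m differ by 868/4 = 217; the one in [0, 217) is -138 mod 217 = 79.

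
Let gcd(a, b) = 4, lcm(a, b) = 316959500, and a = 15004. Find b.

Using ab = gcd(a,b)·lcm(a,b) = 4·316959500 = 1267838000, we get b = 1267838000/15004 = 84500.

84500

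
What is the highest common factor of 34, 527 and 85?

17

34 = 2 · 17; 527 = 17 · 31; 85 = 5 · 17
gcd takes min exponent of each prime: 17 = 17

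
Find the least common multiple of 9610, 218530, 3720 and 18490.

4659642638040

9610 = 2 · 5 · 31²; 218530 = 2 · 5 · 13 · 41²; 3720 = 2³ · 3 · 5 · 31; 18490 = 2 · 5 · 43²
lcm takes max exponent of each prime: 2³ · 3 · 5 · 13 · 31² · 41² · 43² = 4659642638040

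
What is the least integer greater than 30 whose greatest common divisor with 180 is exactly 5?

gcd(m, 180) = 5 forces 5 | m; write m = 5s. Then gcd(5s, 5·36) = 5·gcd(s, 36), so need gcd(s, 36) = 1.
5s > 30 gives s ≥ 7. The least s ≥ 7 coprime to 36 is 7, so m = 5·7 = 35.

35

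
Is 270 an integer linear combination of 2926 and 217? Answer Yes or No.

No

gcd(2926, 217): 2926 = 13·217 + 105; 217 = 2·105 + 7; 105 = 15·7 + 0 → 7
7 does not divide 270, so a solution does not exist.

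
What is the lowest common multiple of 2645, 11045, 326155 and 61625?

2645 = 5 · 23²; 11045 = 5 · 47²; 326155 = 5 · 37 · 41 · 43; 61625 = 5³ · 17 · 29
lcm takes max exponent of each prime: 5³ · 17 · 23² · 29 · 37 · 41 · 43 · 47² = 4697452059670375

4697452059670375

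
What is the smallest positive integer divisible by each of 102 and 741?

gcd first: 741 = 7·102 + 27; 102 = 3·27 + 21; 27 = 1·21 + 6; 21 = 3·6 + 3; 6 = 2·3 + 0 → gcd = 3
lcm = 102·741/gcd = 75582/3 = 25194

25194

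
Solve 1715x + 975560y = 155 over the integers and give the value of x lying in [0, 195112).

Reduce mod 975560: 1715x ≡ 155 (mod 975560). With g = gcd(1715, 975560) = 5 dividing 155, divide through: 343x ≡ 31 (mod 195112).
Since gcd(343, 195112) = 1, x ≡ 31·(343)⁻¹ ≡ 81913 (mod 195112). Smallest non-negative: 81913.

81913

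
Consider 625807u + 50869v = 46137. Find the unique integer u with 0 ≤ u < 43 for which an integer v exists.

3

Euclid: 625807 = 12·50869 + 15379; 50869 = 3·15379 + 4732; 15379 = 3·4732 + 1183; 4732 = 4·1183 + 0 → gcd = 1183; 46137 = 1183·39.
Back-substitution yields 625807·(10) + 50869·(-123) = 1183, so one solution is u = 10·39 = 390, v = -123·39 = -4797.
Solutions in u differ by 50869/1183 = 43; the one in [0, 43) is 390 mod 43 = 3.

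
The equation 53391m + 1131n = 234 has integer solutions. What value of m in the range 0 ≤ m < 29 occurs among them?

1

Euclid: 53391 = 47·1131 + 234; 1131 = 4·234 + 195; 234 = 1·195 + 39; 195 = 5·39 + 0 → gcd = 39; 234 = 39·6.
Back-substitution yields 53391·(5) + 1131·(-236) = 39, so one solution is m = 5·6 = 30, n = -236·6 = -1416.
Solutions in m differ by 1131/39 = 29; the one in [0, 29) is 30 mod 29 = 1.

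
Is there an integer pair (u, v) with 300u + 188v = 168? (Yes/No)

Yes

gcd(300, 188): 300 = 1·188 + 112; 188 = 1·112 + 76; 112 = 1·76 + 36; 76 = 2·36 + 4; 36 = 9·4 + 0 → 4
4 divides 168, so a solution exists.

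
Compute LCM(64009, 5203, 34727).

789935069

lcm(64009, 5203) = 64009·5203/gcd = 333038827/121 = 2752387
lcm(2752387, 34727) = 2752387·34727/gcd = 95582143349/121 = 789935069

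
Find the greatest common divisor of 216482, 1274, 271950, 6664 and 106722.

216482 = 2 · 7² · 47²; 1274 = 2 · 7² · 13; 271950 = 2 · 3 · 5² · 7² · 37; 6664 = 2³ · 7² · 17; 106722 = 2 · 3² · 7² · 11²
gcd takes min exponent of each prime: 2 · 7² = 98

98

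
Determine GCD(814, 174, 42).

gcd(814, 174): 814 = 4·174 + 118; 174 = 1·118 + 56; 118 = 2·56 + 6; 56 = 9·6 + 2; 6 = 3·2 + 0 → 2
gcd(2, 42): 42 = 21·2 + 0 → 2

2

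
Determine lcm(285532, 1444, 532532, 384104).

285532 = 2² · 13 · 17² · 19; 1444 = 2² · 19²; 532532 = 2² · 7² · 11 · 13 · 19; 384104 = 2³ · 7 · 19³
lcm takes max exponent of each prime: 2³ · 7² · 11 · 13 · 17² · 19³ = 111117062056

111117062056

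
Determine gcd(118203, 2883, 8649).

2883

118203 = 3 · 31² · 41; 2883 = 3 · 31²; 8649 = 3² · 31²
gcd takes min exponent of each prime: 3 · 31² = 2883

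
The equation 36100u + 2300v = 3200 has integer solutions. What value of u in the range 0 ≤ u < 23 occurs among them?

2

gcd(36100, 2300) = 100 (Euclid: 36100 = 15·2300 + 1600; 2300 = 1·1600 + 700; 1600 = 2·700 + 200; 700 = 3·200 + 100; 200 = 2·100 + 0), and 100 | 3200.
Extended Euclid: 36100·(-10) + 2300·(157) = 100. Scale by 32: u₀ = -320.
General solution u = u₀ + 23t; reducing mod 23 gives u = 2 (and v = -30).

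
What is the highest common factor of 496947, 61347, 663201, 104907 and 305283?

363

496947 = 3 · 11² · 37²; 61347 = 3 · 11² · 13²; 663201 = 3³ · 7 · 11² · 29; 104907 = 3 · 11² · 17²; 305283 = 3 · 11² · 29²
gcd takes min exponent of each prime: 3 · 11² = 363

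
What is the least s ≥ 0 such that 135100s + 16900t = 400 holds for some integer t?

Euclid: 135100 = 7·16900 + 16800; 16900 = 1·16800 + 100; 16800 = 168·100 + 0 → gcd = 100; 400 = 100·4.
Back-substitution yields 135100·(-1) + 16900·(8) = 100, so one solution is s = -1·4 = -4, t = 8·4 = 32.
Solutions in s differ by 16900/100 = 169; the one in [0, 169) is -4 mod 169 = 165.

165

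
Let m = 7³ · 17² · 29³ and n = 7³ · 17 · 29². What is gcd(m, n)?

4903871

min exponent per shared prime: 7³ · 17 · 29² = 4903871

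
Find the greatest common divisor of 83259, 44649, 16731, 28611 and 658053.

gcd(83259, 44649): 83259 = 1·44649 + 38610; 44649 = 1·38610 + 6039; 38610 = 6·6039 + 2376; 6039 = 2·2376 + 1287; 2376 = 1·1287 + 1089; 1287 = 1·1089 + 198; 1089 = 5·198 + 99; 198 = 2·99 + 0 → 99
gcd(99, 16731): 16731 = 169·99 + 0 → 99
gcd(99, 28611): 28611 = 289·99 + 0 → 99
gcd(99, 658053): 658053 = 6647·99 + 0 → 99

99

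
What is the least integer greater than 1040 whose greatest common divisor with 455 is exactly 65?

1105

gcd(a, 455) = 65 forces 65 | a; write a = 65s. Then gcd(65s, 65·7) = 65·gcd(s, 7), so need gcd(s, 7) = 1.
65s > 1040 gives s ≥ 17. The least s ≥ 17 coprime to 7 is 17, so a = 65·17 = 1105.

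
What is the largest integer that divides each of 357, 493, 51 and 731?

17

gcd(357, 493): 493 = 1·357 + 136; 357 = 2·136 + 85; 136 = 1·85 + 51; 85 = 1·51 + 34; 51 = 1·34 + 17; 34 = 2·17 + 0 → 17
gcd(17, 51): 51 = 3·17 + 0 → 17
gcd(17, 731): 731 = 43·17 + 0 → 17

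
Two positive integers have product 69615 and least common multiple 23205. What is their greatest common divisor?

3

From gcd × lcm = ab: gcd = 69615 / 23205 = 3.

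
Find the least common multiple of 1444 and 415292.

149920412

gcd first: 415292 = 287·1444 + 864; 1444 = 1·864 + 580; 864 = 1·580 + 284; 580 = 2·284 + 12; 284 = 23·12 + 8; 12 = 1·8 + 4; 8 = 2·4 + 0 → gcd = 4
lcm = 1444·415292/gcd = 599681648/4 = 149920412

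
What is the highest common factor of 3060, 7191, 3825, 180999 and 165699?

gcd(3060, 7191): 7191 = 2·3060 + 1071; 3060 = 2·1071 + 918; 1071 = 1·918 + 153; 918 = 6·153 + 0 → 153
gcd(153, 3825): 3825 = 25·153 + 0 → 153
gcd(153, 180999): 180999 = 1183·153 + 0 → 153
gcd(153, 165699): 165699 = 1083·153 + 0 → 153

153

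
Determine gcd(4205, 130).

4205 = 5 · 29²
130 = 2 · 5 · 13
Common: 5 = 5

5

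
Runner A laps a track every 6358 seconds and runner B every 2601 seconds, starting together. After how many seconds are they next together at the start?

57222

gcd first: 6358 = 2·2601 + 1156; 2601 = 2·1156 + 289; 1156 = 4·289 + 0 → gcd = 289
lcm = 6358·2601/gcd = 16537158/289 = 57222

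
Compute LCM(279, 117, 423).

279 = 3² · 31; 117 = 3² · 13; 423 = 3² · 47
lcm takes max exponent of each prime: 3² · 13 · 31 · 47 = 170469

170469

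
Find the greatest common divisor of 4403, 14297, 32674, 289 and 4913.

17

4403 = 7 · 17 · 37; 14297 = 17 · 29²; 32674 = 2 · 17 · 31²; 289 = 17²; 4913 = 17³
gcd takes min exponent of each prime: 17 = 17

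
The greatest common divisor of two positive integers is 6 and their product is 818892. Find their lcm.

For any two positive integers, gcd × lcm equals their product. Hence lcm = 818892 / 6 = 136482.

136482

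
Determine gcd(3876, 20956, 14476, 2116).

gcd(3876, 20956): 20956 = 5·3876 + 1576; 3876 = 2·1576 + 724; 1576 = 2·724 + 128; 724 = 5·128 + 84; 128 = 1·84 + 44; 84 = 1·44 + 40; 44 = 1·40 + 4; 40 = 10·4 + 0 → 4
gcd(4, 14476): 14476 = 3619·4 + 0 → 4
gcd(4, 2116): 2116 = 529·4 + 0 → 4

4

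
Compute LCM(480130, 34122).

8191497930

480130 = 2 · 5 · 7 · 19³; 34122 = 2 · 3 · 11² · 47
max exponents: 2 · 3 · 5 · 7 · 11² · 19³ · 47 = 8191497930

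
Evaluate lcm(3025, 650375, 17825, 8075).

3025 = 5² · 11²; 650375 = 5³ · 11² · 43; 17825 = 5² · 23 · 31; 8075 = 5² · 17 · 19
lcm takes max exponent of each prime: 5³ · 11² · 17 · 19 · 23 · 31 · 43 = 149780712125

149780712125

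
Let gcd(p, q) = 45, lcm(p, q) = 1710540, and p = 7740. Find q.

9945

p·q = gcd·lcm = 45·1710540 = 76974300, so q = 76974300/7740 = 9945.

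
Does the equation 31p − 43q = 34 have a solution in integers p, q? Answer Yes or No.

Yes

gcd(31, 43): 43 = 1·31 + 12; 31 = 2·12 + 7; 12 = 1·7 + 5; 7 = 1·5 + 2; 5 = 2·2 + 1; 2 = 2·1 + 0 → 1
1 divides 34, so a solution exists.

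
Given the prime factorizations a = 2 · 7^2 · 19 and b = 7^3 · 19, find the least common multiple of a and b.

13034

max exponent per prime: 2 · 7^3 · 19 = 13034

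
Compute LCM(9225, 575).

gcd first: 9225 = 16·575 + 25; 575 = 23·25 + 0 → gcd = 25
lcm = 9225·575/gcd = 5304375/25 = 212175

212175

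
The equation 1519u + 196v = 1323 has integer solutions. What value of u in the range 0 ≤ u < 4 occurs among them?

1

Reduce mod 196: 1519u ≡ 1323 (mod 196). With g = gcd(1519, 196) = 49 dividing 1323, divide through: 31u ≡ 27 (mod 4).
Since gcd(31, 4) = 1, u ≡ 27·(31)⁻¹ ≡ 1 (mod 4). Smallest non-negative: 1.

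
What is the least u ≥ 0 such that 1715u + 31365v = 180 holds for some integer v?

1134

Euclid: 31365 = 18·1715 + 495; 1715 = 3·495 + 230; 495 = 2·230 + 35; 230 = 6·35 + 20; 35 = 1·20 + 15; 20 = 1·15 + 5; 15 = 3·5 + 0 → gcd = 5; 180 = 5·36.
Back-substitution yields 1715·(1774) + 31365·(-97) = 5, so one solution is u = 1774·36 = 63864, v = -97·36 = -3492.
Solutions in u differ by 31365/5 = 6273; the one in [0, 6273) is 63864 mod 6273 = 1134.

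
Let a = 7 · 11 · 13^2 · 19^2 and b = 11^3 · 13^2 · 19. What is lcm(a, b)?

max exponent per prime: 7 · 11^3 · 13^2 · 19^2 = 568420853

568420853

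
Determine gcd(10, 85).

Euclid: 85 = 8·10 + 5; 10 = 2·5 + 0. Last nonzero remainder: 5.

5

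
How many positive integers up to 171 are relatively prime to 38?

38 = 2·19. Inclusion–exclusion on these primes:
171 − ⌊171/2⌋ − ⌊171/19⌋ + ⌊171/38⌋ = 81

81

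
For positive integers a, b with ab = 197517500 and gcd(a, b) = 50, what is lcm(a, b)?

3950350

gcd·lcm = product, so lcm = 197517500/50 = 3950350.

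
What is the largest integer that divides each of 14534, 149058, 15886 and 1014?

338

gcd(14534, 149058): 149058 = 10·14534 + 3718; 14534 = 3·3718 + 3380; 3718 = 1·3380 + 338; 3380 = 10·338 + 0 → 338
gcd(338, 15886): 15886 = 47·338 + 0 → 338
gcd(338, 1014): 1014 = 3·338 + 0 → 338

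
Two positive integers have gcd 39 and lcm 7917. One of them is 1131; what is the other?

p·q = gcd·lcm = 39·7917 = 308763, so q = 308763/1131 = 273.

273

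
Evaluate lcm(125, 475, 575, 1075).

2348875

lcm(125, 475) = 125·475/gcd = 59375/25 = 2375
lcm(2375, 575) = 2375·575/gcd = 1365625/25 = 54625
lcm(54625, 1075) = 54625·1075/gcd = 58721875/25 = 2348875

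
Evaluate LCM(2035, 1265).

gcd first: 2035 = 1·1265 + 770; 1265 = 1·770 + 495; 770 = 1·495 + 275; 495 = 1·275 + 220; 275 = 1·220 + 55; 220 = 4·55 + 0 → gcd = 55
lcm = 2035·1265/gcd = 2574275/55 = 46805

46805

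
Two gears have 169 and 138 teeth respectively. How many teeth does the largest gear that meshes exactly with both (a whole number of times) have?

169 = 13²
138 = 2 · 3 · 23
Common: 1 = 1

1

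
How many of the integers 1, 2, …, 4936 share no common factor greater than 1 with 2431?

Prime factors of 2431: 11, 13, 17. Count integers ≤ 4936 divisible by none of them.
By inclusion–exclusion: 4936 − ⌊4936/11⌋ − ⌊4936/13⌋ − ⌊4936/17⌋ + ⌊4936/143⌋ + ⌊4936/187⌋ + ⌊4936/221⌋ − ⌊4936/2431⌋ = 3899.

3899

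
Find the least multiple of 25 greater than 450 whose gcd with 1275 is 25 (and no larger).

475

1275 = 25·51. Any x with gcd(x, 1275) = 25 is a multiple of 25, say 25s, with s coprime to 51.
Need s > 450/25, so s ≥ 19. First s ≥ 19 with gcd(s, 51) = 1 is s = 19. Thus x = 25·19 = 475.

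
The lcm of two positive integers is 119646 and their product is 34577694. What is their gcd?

289

From gcd × lcm = pq: gcd = 34577694 / 119646 = 289.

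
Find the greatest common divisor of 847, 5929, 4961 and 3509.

121

gcd(847, 5929): 5929 = 7·847 + 0 → 847
gcd(847, 4961): 4961 = 5·847 + 726; 847 = 1·726 + 121; 726 = 6·121 + 0 → 121
gcd(121, 3509): 3509 = 29·121 + 0 → 121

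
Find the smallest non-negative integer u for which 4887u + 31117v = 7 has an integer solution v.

8685

gcd(4887, 31117) = 1 (Euclid: 31117 = 6·4887 + 1795; 4887 = 2·1795 + 1297; 1795 = 1·1297 + 498; 1297 = 2·498 + 301; 498 = 1·301 + 197; 301 = 1·197 + 104; 197 = 1·104 + 93; 104 = 1·93 + 11; 93 = 8·11 + 5; 11 = 2·5 + 1; 5 = 5·1 + 0), and 1 | 7.
Extended Euclid: 4887·(5686) + 31117·(-893) = 1. Scale by 7: u₀ = 39802.
General solution u = u₀ + 31117t; reducing mod 31117 gives u = 8685 (and v = -1364).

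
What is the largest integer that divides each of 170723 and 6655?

Euclid: 170723 = 25·6655 + 4348; 6655 = 1·4348 + 2307; 4348 = 1·2307 + 2041; 2307 = 1·2041 + 266; 2041 = 7·266 + 179; 266 = 1·179 + 87; 179 = 2·87 + 5; 87 = 17·5 + 2; 5 = 2·2 + 1; 2 = 2·1 + 0. Last nonzero remainder: 1.

1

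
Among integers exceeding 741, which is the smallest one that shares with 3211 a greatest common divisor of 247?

988

Multiples of 247 above 741: 247·4, 247·5, … . Need the cofactor coprime to 3211/247 = 13.
Checking s = 4, 5, … the first with gcd(s, 13) = 1 is s = 4, giving 988.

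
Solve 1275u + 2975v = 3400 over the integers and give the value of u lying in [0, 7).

5

Euclid: 2975 = 2·1275 + 425; 1275 = 3·425 + 0 → gcd = 425; 3400 = 425·8.
Back-substitution yields 1275·(-2) + 2975·(1) = 425, so one solution is u = -2·8 = -16, v = 1·8 = 8.
Solutions in u differ by 2975/425 = 7; the one in [0, 7) is -16 mod 7 = 5.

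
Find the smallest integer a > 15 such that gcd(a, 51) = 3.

gcd(a, 51) = 3 forces 3 | a; write a = 3s. Then gcd(3s, 3·17) = 3·gcd(s, 17), so need gcd(s, 17) = 1.
3s > 15 gives s ≥ 6. The least s ≥ 6 coprime to 17 is 6, so a = 3·6 = 18.

18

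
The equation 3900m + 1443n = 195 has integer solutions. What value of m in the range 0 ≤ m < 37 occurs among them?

Euclid: 3900 = 2·1443 + 1014; 1443 = 1·1014 + 429; 1014 = 2·429 + 156; 429 = 2·156 + 117; 156 = 1·117 + 39; 117 = 3·39 + 0 → gcd = 39; 195 = 39·5.
Back-substitution yields 3900·(10) + 1443·(-27) = 39, so one solution is m = 10·5 = 50, n = -27·5 = -135.
Solutions in m differ by 1443/39 = 37; the one in [0, 37) is 50 mod 37 = 13.

13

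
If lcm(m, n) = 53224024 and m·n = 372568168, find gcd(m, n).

gcd·lcm = product, so gcd = 372568168/53224024 = 7.

7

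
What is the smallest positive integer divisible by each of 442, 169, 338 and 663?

17238

442 = 2 · 13 · 17; 169 = 13²; 338 = 2 · 13²; 663 = 3 · 13 · 17
lcm takes max exponent of each prime: 2 · 3 · 13² · 17 = 17238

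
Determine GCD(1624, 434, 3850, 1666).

gcd(1624, 434): 1624 = 3·434 + 322; 434 = 1·322 + 112; 322 = 2·112 + 98; 112 = 1·98 + 14; 98 = 7·14 + 0 → 14
gcd(14, 3850): 3850 = 275·14 + 0 → 14
gcd(14, 1666): 1666 = 119·14 + 0 → 14

14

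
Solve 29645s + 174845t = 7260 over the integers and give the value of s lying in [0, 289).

130

Euclid: 174845 = 5·29645 + 26620; 29645 = 1·26620 + 3025; 26620 = 8·3025 + 2420; 3025 = 1·2420 + 605; 2420 = 4·605 + 0 → gcd = 605; 7260 = 605·12.
Back-substitution yields 29645·(59) + 174845·(-10) = 605, so one solution is s = 59·12 = 708, t = -10·12 = -120.
Solutions in s differ by 174845/605 = 289; the one in [0, 289) is 708 mod 289 = 130.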